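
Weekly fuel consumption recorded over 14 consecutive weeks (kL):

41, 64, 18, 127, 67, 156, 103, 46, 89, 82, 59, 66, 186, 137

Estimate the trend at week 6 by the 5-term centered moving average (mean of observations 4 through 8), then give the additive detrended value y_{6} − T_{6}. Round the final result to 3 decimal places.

56.200

Trend T_6 = (127 + 67 + 156 + 103 + 46) / 5 = 499/5 = 99.80000
Detrended value: 156 − 99.80000 = 56.200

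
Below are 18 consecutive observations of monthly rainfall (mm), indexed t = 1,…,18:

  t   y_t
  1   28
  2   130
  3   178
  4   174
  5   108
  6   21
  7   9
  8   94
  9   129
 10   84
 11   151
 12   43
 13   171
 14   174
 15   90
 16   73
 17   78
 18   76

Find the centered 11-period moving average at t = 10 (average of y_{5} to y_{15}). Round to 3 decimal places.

Sum of periods 5–15: 108 + 21 + 9 + 94 + 129 + 84 + 151 + 43 + 171 + 174 + 90 = 1074
Divide by 11: 1074 / 11 = 97.636

97.636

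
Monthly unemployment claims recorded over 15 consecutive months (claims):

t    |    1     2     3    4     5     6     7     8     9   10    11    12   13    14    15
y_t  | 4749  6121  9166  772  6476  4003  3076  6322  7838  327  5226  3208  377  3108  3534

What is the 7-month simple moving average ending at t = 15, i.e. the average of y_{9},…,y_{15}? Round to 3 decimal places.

3374.000

Sum of periods 9–15: 7838 + 327 + 5226 + 3208 + 377 + 3108 + 3534 = 23618
Divide by 7: 23618 / 7 = 3374.000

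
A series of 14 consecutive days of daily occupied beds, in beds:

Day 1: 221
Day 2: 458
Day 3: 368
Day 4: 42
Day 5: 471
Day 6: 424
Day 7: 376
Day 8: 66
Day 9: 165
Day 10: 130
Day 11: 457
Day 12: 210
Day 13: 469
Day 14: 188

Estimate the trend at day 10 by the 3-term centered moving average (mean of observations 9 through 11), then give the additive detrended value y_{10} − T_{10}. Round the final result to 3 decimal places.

Trend T_10 = (165 + 130 + 457) / 3 = 752/3 = 250.66667
Detrended value: 130 − 250.66667 = -120.667

-120.667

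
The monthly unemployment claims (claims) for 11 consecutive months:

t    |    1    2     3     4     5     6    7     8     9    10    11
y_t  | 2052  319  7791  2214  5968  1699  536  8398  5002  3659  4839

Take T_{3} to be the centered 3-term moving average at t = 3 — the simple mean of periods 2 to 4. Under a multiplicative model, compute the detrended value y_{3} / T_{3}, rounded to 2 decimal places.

Trend T_3 = (319 + 7791 + 2214) / 3 = 10324/3 = 3441.3333
Ratio to trend: 7791 / 3441.3333 = 2.26

2.26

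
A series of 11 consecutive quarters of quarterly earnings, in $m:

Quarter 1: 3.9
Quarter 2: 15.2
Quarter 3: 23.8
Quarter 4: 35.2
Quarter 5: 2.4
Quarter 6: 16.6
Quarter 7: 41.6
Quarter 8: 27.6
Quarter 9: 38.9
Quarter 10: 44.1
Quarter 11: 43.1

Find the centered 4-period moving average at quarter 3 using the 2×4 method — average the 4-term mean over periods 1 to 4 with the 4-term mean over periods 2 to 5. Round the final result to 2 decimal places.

Sum over 1–4: 3.9 + 15.2 + 23.8 + 35.2 = 78.1
Sum over 2–5: 15.2 + 23.8 + 35.2 + 2.4 = 76.6
CMA at t=3 = (78.1 + 76.6) / (2·4) = 154.7 / 8 = 19.34

19.34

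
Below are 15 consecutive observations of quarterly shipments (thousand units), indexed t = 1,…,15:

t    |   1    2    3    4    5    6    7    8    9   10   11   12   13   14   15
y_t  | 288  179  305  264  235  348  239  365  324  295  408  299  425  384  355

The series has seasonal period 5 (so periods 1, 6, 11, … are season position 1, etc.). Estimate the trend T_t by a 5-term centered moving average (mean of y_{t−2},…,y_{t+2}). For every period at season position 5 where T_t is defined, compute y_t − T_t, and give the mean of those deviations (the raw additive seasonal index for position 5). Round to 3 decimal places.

-43.200

Season position 5 occurs at t = 5, 10 (where T_t is defined).
t=5: T_5 = 278.20000; y_5 − T_5 = 235 − 278.20000 = -43.20000
t=10: T_10 = 338.20000; y_10 − T_10 = 295 − 338.20000 = -43.20000
Mean deviation: (-43.20000 + -43.20000) / 2 = -43.200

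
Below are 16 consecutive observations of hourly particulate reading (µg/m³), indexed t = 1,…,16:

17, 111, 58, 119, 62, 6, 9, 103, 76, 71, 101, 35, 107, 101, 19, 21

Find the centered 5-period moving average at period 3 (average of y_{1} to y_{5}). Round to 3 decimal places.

Sum of periods 1–5: 17 + 111 + 58 + 119 + 62 = 367
Divide by 5: 367 / 5 = 73.400

73.400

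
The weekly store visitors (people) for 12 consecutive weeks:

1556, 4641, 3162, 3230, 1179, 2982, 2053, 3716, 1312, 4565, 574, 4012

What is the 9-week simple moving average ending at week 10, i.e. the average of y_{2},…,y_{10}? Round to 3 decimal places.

Sum of periods 2–10: 4641 + 3162 + 3230 + 1179 + 2982 + 2053 + 3716 + 1312 + 4565 = 26840
Divide by 9: 26840 / 9 = 2982.222

2982.222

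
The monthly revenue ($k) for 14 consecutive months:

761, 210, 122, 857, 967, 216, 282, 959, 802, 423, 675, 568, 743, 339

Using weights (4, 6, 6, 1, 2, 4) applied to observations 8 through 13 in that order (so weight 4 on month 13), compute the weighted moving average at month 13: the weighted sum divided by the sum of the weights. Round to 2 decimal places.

694.30

Weighted sum: 4·959 + 6·802 + 6·423 + 1·675 + 2·568 + 4·743 = 3836 + 4812 + 2538 + 675 + 1136 + 2972 = 15969
Weight total: 4 + 6 + 6 + 1 + 2 + 4 = 23
WMA = 15969 / 23 = 694.30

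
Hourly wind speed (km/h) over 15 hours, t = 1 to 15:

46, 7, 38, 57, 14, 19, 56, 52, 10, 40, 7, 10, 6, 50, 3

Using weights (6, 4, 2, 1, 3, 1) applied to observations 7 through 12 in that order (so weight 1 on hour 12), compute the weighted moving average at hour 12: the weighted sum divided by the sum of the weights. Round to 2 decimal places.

Weighted sum: 6·56 + 4·52 + 2·10 + 1·40 + 3·7 + 1·10 = 336 + 208 + 20 + 40 + 21 + 10 = 635
Weight total: 6 + 4 + 2 + 1 + 3 + 1 = 17
WMA = 635 / 17 = 37.35

37.35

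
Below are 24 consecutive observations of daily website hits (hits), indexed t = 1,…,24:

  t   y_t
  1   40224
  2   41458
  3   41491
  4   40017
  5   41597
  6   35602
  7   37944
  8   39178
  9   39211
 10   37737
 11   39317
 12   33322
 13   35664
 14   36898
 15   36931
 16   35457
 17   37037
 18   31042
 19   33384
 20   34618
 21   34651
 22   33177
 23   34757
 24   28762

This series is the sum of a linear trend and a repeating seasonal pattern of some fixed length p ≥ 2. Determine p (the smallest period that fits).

First differences y_{t+1} − y_t: 1234, 33, -1474, 1580, -5995, 2342, 1234, 33, -1474, 1580, -5995, 2342, 1234, 33, …
The difference pattern repeats every 6 terms and not for any smaller step, so p = 6.

6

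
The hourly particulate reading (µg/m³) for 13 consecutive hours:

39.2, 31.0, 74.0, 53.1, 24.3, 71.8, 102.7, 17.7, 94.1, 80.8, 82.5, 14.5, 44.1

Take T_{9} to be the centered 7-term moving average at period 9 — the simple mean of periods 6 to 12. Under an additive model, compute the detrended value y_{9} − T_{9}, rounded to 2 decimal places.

27.80

Trend T_9 = (71.8 + 102.7 + 17.7 + 94.1 + 80.8 + 82.5 + 14.5) / 7 = 464.1/7 = 66.3000
Detrended value: 94.1 − 66.3000 = 27.80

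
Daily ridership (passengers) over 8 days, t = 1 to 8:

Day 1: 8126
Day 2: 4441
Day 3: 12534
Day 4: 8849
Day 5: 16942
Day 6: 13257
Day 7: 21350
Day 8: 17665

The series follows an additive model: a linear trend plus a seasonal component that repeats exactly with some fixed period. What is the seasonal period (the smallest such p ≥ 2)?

2

First differences y_{t+1} − y_t: -3685, 8093, -3685, 8093, -3685, 8093, …
The difference pattern repeats every 2 terms and not for any smaller step, so p = 2.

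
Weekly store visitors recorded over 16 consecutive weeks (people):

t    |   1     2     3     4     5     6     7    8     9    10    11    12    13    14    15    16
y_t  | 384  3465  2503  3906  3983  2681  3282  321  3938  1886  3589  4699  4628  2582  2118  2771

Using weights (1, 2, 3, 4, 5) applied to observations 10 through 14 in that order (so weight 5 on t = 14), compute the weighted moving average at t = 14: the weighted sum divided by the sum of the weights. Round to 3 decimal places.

Weighted sum: 1·1886 + 2·3589 + 3·4699 + 4·4628 + 5·2582 = 1886 + 7178 + 14097 + 18512 + 12910 = 54583
Weight total: 1 + 2 + 3 + 4 + 5 = 15
WMA = 54583 / 15 = 3638.867

3638.867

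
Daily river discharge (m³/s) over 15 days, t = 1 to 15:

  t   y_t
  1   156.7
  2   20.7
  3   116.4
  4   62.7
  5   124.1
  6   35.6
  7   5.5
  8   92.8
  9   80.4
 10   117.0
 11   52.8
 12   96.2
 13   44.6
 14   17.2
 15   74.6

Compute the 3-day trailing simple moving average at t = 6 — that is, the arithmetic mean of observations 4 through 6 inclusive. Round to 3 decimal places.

74.133

Sum of periods 4–6: 62.7 + 124.1 + 35.6 = 222.4
Divide by 3: 222.4 / 3 = 74.133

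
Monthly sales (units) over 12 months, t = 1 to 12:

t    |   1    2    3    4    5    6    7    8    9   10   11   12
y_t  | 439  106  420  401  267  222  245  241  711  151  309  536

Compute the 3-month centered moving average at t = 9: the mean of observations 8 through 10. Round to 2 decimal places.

Sum of periods 8–10: 241 + 711 + 151 = 1103
Divide by 3: 1103 / 3 = 367.67

367.67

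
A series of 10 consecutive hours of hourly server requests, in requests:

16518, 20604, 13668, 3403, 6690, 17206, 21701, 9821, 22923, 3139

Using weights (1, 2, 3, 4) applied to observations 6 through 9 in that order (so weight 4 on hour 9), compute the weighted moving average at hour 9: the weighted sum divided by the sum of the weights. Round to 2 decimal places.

Weighted sum: 1·17206 + 2·21701 + 3·9821 + 4·22923 = 17206 + 43402 + 29463 + 91692 = 181763
Weight total: 1 + 2 + 3 + 4 = 10
WMA = 181763 / 10 = 18176.30

18176.30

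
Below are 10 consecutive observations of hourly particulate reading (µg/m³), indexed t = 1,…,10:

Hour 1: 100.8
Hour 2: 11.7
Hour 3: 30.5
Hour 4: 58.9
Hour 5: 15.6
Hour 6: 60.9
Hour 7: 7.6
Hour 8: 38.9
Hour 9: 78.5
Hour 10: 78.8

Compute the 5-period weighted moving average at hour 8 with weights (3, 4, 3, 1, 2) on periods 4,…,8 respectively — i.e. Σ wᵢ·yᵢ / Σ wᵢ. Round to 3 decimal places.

Weighted sum: 3·58.9 + 4·15.6 + 3·60.9 + 1·7.6 + 2·38.9 = 176.7 + 62.4 + 182.7 + 7.6 + 77.8 = 507.2
Weight total: 3 + 4 + 3 + 1 + 2 = 13
WMA = 507.2 / 13 = 39.015

39.015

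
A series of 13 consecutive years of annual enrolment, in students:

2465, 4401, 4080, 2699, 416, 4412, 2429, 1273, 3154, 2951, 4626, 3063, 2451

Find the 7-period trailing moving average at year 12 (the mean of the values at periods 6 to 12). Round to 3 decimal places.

Sum of periods 6–12: 4412 + 2429 + 1273 + 3154 + 2951 + 4626 + 3063 = 21908
Divide by 7: 21908 / 7 = 3129.714

3129.714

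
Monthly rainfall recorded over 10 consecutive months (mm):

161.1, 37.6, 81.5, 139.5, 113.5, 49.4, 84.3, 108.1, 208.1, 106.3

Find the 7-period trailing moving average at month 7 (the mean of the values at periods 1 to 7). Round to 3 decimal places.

95.271

Sum of periods 1–7: 161.1 + 37.6 + 81.5 + 139.5 + 113.5 + 49.4 + 84.3 = 666.9
Divide by 7: 666.9 / 7 = 95.271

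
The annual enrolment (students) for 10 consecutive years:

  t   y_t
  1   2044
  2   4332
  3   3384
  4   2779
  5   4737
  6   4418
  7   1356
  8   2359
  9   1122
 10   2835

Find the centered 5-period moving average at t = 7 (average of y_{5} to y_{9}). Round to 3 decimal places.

Sum of periods 5–9: 4737 + 4418 + 1356 + 2359 + 1122 = 13992
Divide by 5: 13992 / 5 = 2798.400

2798.400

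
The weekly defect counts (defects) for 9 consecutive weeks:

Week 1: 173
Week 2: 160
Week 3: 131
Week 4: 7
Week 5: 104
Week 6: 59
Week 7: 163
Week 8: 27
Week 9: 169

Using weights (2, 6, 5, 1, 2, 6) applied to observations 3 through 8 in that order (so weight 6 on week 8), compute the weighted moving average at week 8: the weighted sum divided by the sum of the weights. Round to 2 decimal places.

Weighted sum: 2·131 + 6·7 + 5·104 + 1·59 + 2·163 + 6·27 = 262 + 42 + 520 + 59 + 326 + 162 = 1371
Weight total: 2 + 6 + 5 + 1 + 2 + 6 = 22
WMA = 1371 / 22 = 62.32

62.32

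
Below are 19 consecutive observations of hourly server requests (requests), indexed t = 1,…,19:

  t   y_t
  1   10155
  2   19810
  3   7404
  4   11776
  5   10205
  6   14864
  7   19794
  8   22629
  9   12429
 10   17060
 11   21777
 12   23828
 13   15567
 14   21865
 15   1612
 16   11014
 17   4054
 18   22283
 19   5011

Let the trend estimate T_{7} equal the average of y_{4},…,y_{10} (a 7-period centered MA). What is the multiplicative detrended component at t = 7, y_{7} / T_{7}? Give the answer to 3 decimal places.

1.274

Trend T_7 = (11776 + 10205 + 14864 + 19794 + 22629 + 12429 + 17060) / 7 = 108757/7 = 15536.71429
Ratio to trend: 19794 / 15536.71429 = 1.274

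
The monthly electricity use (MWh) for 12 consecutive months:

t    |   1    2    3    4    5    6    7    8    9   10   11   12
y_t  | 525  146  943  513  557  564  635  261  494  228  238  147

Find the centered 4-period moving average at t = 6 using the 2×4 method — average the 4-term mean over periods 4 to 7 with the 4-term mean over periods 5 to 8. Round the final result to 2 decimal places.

Sum over 4–7: 513 + 557 + 564 + 635 = 2269
Sum over 5–8: 557 + 564 + 635 + 261 = 2017
CMA at t=6 = (2269 + 2017) / (2·4) = 4286 / 8 = 535.75

535.75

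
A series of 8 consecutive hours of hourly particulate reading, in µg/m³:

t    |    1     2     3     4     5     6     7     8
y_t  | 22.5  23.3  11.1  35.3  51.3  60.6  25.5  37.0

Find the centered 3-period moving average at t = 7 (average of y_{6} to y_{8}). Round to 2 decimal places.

41.03

Sum of periods 6–8: 60.6 + 25.5 + 37.0 = 123.1
Divide by 3: 123.1 / 3 = 41.03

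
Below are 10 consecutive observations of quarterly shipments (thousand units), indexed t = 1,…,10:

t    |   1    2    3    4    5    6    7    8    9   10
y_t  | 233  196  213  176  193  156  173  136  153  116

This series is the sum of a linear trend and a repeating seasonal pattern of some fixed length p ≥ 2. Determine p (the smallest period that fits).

2

First differences y_{t+1} − y_t: -37, 17, -37, 17, -37, 17, …
The difference pattern repeats every 2 terms and not for any smaller step, so p = 2.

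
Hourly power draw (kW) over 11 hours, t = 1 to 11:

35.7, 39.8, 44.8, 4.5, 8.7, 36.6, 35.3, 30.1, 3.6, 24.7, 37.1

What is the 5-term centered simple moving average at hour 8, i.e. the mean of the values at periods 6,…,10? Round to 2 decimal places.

26.06

Sum of periods 6–10: 36.6 + 35.3 + 30.1 + 3.6 + 24.7 = 130.3
Divide by 5: 130.3 / 5 = 26.06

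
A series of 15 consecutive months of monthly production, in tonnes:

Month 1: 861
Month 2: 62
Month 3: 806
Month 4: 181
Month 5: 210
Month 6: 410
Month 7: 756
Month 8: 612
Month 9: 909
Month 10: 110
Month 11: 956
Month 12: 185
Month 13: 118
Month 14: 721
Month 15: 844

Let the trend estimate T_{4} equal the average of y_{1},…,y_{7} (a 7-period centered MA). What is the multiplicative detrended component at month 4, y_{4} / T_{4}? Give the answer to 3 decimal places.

Trend T_4 = (861 + 62 + 806 + 181 + 210 + 410 + 756) / 7 = 3286/7 = 469.42857
Ratio to trend: 181 / 469.42857 = 0.386

0.386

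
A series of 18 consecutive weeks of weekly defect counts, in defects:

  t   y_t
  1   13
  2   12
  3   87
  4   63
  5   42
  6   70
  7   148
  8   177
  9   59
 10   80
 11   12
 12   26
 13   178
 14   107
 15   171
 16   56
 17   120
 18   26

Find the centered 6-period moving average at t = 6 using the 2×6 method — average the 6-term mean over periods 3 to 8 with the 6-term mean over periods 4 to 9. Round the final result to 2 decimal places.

95.50

Sum over 3–8: 87 + 63 + 42 + 70 + 148 + 177 = 587
Sum over 4–9: 63 + 42 + 70 + 148 + 177 + 59 = 559
CMA at t=6 = (587 + 559) / (2·6) = 1146 / 12 = 95.50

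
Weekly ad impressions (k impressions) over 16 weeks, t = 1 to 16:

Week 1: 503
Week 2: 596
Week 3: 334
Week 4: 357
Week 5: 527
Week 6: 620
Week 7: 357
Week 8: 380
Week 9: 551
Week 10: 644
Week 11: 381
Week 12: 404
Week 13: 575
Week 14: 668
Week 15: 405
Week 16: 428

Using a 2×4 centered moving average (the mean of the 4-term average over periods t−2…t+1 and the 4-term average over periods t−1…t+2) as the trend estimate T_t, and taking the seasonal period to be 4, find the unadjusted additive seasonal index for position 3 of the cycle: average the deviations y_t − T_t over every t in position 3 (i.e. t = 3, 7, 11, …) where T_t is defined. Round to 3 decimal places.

Season position 3 occurs at t = 3, 7, 11 (where T_t is defined).
t=3: T_3 = 450.50000; y_3 − T_3 = 334 − 450.50000 = -116.50000
t=7: T_7 = 474.00000; y_7 − T_7 = 357 − 474.00000 = -117.00000
t=11: T_11 = 498.00000; y_11 − T_11 = 381 − 498.00000 = -117.00000
Mean deviation: (-116.50000 + -117.00000 + -117.00000) / 3 = -116.833

-116.833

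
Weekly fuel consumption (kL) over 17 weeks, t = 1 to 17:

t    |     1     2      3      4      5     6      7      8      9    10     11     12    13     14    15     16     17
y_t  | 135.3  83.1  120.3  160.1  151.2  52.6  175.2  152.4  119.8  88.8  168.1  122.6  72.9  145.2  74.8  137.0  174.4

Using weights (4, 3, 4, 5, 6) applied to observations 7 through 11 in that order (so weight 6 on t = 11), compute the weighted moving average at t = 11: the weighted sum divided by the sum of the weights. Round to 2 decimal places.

140.45

Weighted sum: 4·175.2 + 3·152.4 + 4·119.8 + 5·88.8 + 6·168.1 = 700.8 + 457.2 + 479.2 + 444.0 + 1008.6 = 3089.8
Weight total: 4 + 3 + 4 + 5 + 6 = 22
WMA = 3089.8 / 22 = 140.45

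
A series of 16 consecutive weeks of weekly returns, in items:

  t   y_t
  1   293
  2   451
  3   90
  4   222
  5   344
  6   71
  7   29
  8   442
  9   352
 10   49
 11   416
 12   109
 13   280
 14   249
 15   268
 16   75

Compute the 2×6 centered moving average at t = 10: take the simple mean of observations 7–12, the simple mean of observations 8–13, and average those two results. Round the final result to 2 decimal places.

Sum over 7–12: 29 + 442 + 352 + 49 + 416 + 109 = 1397
Sum over 8–13: 442 + 352 + 49 + 416 + 109 + 280 = 1648
CMA at t=10 = (1397 + 1648) / (2·6) = 3045 / 12 = 253.75

253.75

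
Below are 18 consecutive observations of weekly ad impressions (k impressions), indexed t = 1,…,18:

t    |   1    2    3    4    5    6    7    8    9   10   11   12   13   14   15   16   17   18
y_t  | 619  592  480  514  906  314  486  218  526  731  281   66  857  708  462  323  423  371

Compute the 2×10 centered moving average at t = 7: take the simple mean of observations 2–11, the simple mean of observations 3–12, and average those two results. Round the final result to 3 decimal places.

478.500

Sum over 2–11: 592 + 480 + 514 + 906 + 314 + 486 + 218 + 526 + 731 + 281 = 5048
Sum over 3–12: 480 + 514 + 906 + 314 + 486 + 218 + 526 + 731 + 281 + 66 = 4522
CMA at t=7 = (5048 + 4522) / (2·10) = 9570 / 20 = 478.500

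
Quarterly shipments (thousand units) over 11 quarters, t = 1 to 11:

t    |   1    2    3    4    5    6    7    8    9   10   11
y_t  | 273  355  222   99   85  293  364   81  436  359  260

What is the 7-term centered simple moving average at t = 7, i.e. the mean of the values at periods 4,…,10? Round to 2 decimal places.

Sum of periods 4–10: 99 + 85 + 293 + 364 + 81 + 436 + 359 = 1717
Divide by 7: 1717 / 7 = 245.29

245.29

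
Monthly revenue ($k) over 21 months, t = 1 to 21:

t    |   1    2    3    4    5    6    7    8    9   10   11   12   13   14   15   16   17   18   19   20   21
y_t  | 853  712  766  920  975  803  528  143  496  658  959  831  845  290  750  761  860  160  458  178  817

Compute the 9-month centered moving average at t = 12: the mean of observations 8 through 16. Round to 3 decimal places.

Sum of periods 8–16: 143 + 496 + 658 + 959 + 831 + 845 + 290 + 750 + 761 = 5733
Divide by 9: 5733 / 9 = 637.000

637.000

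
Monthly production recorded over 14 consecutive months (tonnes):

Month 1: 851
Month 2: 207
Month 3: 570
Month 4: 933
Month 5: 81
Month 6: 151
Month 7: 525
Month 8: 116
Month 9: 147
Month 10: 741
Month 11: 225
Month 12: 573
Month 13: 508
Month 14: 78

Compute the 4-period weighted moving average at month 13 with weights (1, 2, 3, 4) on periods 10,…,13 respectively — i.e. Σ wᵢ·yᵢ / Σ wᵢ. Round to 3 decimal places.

Weighted sum: 1·741 + 2·225 + 3·573 + 4·508 = 741 + 450 + 1719 + 2032 = 4942
Weight total: 1 + 2 + 3 + 4 = 10
WMA = 4942 / 10 = 494.200

494.200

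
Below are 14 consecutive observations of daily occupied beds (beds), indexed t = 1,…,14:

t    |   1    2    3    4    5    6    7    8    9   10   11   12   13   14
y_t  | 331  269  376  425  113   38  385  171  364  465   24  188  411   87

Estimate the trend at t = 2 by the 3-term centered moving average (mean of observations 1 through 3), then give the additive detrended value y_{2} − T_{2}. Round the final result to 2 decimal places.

Trend T_2 = (331 + 269 + 376) / 3 = 976/3 = 325.3333
Detrended value: 269 − 325.3333 = -56.33

-56.33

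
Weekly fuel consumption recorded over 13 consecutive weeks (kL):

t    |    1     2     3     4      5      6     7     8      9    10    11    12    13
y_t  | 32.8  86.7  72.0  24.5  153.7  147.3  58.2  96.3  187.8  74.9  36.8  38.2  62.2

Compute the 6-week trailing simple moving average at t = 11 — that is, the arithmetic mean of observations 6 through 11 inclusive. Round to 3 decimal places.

Sum of periods 6–11: 147.3 + 58.2 + 96.3 + 187.8 + 74.9 + 36.8 = 601.3
Divide by 6: 601.3 / 6 = 100.217

100.217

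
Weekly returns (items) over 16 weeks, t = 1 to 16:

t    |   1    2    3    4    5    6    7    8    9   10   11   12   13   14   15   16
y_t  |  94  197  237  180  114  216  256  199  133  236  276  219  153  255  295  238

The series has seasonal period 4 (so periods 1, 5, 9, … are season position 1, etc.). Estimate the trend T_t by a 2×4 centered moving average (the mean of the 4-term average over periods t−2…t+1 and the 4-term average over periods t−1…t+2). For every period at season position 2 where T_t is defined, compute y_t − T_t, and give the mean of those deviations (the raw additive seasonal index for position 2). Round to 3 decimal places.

Season position 2 occurs at t = 6, 10, 14 (where T_t is defined).
t=6: T_6 = 193.87500; y_6 − T_6 = 216 − 193.87500 = 22.12500
t=10: T_10 = 213.50000; y_10 − T_10 = 236 − 213.50000 = 22.50000
t=14: T_14 = 232.87500; y_14 − T_14 = 255 − 232.87500 = 22.12500
Mean deviation: (22.12500 + 22.50000 + 22.12500) / 3 = 22.250

22.250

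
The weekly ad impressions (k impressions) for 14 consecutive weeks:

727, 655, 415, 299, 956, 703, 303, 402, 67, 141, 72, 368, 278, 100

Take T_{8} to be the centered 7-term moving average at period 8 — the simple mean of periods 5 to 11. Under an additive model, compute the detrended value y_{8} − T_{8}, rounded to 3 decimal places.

Trend T_8 = (956 + 703 + 303 + 402 + 67 + 141 + 72) / 7 = 2644/7 = 377.71429
Detrended value: 402 − 377.71429 = 24.286

24.286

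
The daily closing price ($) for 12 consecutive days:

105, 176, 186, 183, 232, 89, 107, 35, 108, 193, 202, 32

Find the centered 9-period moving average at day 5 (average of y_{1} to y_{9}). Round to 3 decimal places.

135.667

Sum of periods 1–9: 105 + 176 + 186 + 183 + 232 + 89 + 107 + 35 + 108 = 1221
Divide by 9: 1221 / 9 = 135.667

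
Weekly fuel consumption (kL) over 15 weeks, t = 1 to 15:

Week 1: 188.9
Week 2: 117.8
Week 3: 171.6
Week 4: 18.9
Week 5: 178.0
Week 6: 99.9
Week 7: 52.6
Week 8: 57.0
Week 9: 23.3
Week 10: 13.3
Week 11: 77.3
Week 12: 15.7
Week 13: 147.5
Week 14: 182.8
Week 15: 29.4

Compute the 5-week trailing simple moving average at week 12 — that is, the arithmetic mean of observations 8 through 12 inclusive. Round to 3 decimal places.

37.320

Sum of periods 8–12: 57.0 + 23.3 + 13.3 + 77.3 + 15.7 = 186.6
Divide by 5: 186.6 / 5 = 37.320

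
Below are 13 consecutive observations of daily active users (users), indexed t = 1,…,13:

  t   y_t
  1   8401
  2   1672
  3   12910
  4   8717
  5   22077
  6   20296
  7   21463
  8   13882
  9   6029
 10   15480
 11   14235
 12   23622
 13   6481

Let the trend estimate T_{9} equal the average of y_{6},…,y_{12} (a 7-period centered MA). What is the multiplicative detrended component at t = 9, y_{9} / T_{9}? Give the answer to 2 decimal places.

0.37

Trend T_9 = (20296 + 21463 + 13882 + 6029 + 15480 + 14235 + 23622) / 7 = 115007/7 = 16429.5714
Ratio to trend: 6029 / 16429.5714 = 0.37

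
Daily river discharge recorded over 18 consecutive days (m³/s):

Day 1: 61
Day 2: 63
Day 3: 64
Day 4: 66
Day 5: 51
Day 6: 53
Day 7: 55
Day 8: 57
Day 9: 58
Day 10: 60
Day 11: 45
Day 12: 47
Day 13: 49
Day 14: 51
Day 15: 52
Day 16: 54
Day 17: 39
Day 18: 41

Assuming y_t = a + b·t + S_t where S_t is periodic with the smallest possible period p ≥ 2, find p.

6

First differences y_{t+1} − y_t: 2, 1, 2, -15, 2, 2, 2, 1, 2, -15, 2, 2, 2, 1, …
The difference pattern repeats every 6 terms and not for any smaller step, so p = 6.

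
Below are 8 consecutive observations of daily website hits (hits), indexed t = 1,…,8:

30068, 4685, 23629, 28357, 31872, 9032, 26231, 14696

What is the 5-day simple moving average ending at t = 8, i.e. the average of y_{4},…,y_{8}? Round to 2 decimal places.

22037.60

Sum of periods 4–8: 28357 + 31872 + 9032 + 26231 + 14696 = 110188
Divide by 5: 110188 / 5 = 22037.60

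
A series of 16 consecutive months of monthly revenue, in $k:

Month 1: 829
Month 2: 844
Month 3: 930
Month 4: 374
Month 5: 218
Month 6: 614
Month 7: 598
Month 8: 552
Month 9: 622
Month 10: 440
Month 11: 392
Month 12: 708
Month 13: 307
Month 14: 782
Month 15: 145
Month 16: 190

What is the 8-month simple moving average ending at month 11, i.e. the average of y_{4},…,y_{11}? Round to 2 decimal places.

476.25

Sum of periods 4–11: 374 + 218 + 614 + 598 + 552 + 622 + 440 + 392 = 3810
Divide by 8: 3810 / 8 = 476.25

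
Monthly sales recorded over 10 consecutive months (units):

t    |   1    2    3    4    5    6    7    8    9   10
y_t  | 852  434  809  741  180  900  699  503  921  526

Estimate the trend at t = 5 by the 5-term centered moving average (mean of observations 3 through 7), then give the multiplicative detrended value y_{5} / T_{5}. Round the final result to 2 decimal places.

0.27

Trend T_5 = (809 + 741 + 180 + 900 + 699) / 5 = 3329/5 = 665.8000
Ratio to trend: 180 / 665.8000 = 0.27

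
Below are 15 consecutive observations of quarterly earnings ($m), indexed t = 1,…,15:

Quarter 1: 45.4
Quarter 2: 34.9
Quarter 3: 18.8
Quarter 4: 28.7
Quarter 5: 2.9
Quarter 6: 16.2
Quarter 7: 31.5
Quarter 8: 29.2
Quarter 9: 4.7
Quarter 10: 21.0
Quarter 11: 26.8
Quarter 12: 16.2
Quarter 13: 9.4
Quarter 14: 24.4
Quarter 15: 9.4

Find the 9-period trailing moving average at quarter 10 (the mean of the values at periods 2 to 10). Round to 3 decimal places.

Sum of periods 2–10: 34.9 + 18.8 + 28.7 + 2.9 + 16.2 + 31.5 + 29.2 + 4.7 + 21.0 = 187.9
Divide by 9: 187.9 / 9 = 20.878

20.878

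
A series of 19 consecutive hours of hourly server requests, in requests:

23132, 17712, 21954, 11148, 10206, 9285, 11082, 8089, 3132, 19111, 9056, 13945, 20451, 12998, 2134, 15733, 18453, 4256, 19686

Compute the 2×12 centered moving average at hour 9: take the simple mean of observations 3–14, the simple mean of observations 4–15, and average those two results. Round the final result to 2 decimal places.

Sum over 3–14: 21954 + 11148 + 10206 + 9285 + 11082 + 8089 + 3132 + 19111 + 9056 + 13945 + 20451 + 12998 = 150457
Sum over 4–15: 11148 + 10206 + 9285 + 11082 + 8089 + 3132 + 19111 + 9056 + 13945 + 20451 + 12998 + 2134 = 130637
CMA at t=9 = (150457 + 130637) / (2·12) = 281094 / 24 = 11712.25

11712.25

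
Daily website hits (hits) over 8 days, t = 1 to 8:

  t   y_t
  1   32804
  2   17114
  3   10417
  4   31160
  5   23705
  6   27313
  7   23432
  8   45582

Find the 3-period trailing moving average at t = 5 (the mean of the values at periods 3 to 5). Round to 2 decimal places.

Sum of periods 3–5: 10417 + 31160 + 23705 = 65282
Divide by 3: 65282 / 3 = 21760.67

21760.67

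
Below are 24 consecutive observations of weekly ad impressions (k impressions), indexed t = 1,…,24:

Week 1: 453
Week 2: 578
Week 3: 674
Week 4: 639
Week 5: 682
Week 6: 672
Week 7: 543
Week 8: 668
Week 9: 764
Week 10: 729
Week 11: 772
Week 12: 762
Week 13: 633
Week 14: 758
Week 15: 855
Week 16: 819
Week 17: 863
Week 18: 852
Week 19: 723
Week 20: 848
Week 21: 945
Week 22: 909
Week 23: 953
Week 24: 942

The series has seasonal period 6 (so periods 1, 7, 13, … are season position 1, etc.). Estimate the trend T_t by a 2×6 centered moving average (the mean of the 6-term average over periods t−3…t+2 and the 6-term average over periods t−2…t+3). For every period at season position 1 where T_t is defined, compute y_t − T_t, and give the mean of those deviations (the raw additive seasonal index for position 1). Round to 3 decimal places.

-126.000

Season position 1 occurs at t = 7, 13, 19 (where T_t is defined).
t=7: T_7 = 668.83333; y_7 − T_7 = 543 − 668.83333 = -125.83333
t=13: T_13 = 759.00000; y_13 − T_13 = 633 − 759.00000 = -126.00000
t=19: T_19 = 849.16667; y_19 − T_19 = 723 − 849.16667 = -126.16667
Mean deviation: (-125.83333 + -126.00000 + -126.16667) / 3 = -126.000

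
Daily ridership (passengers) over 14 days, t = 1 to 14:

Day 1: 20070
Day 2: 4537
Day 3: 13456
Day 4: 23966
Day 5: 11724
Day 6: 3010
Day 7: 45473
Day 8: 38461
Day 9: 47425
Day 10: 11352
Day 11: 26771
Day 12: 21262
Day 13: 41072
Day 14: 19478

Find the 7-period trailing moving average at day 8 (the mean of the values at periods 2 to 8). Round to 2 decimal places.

20089.57

Sum of periods 2–8: 4537 + 13456 + 23966 + 11724 + 3010 + 45473 + 38461 = 140627
Divide by 7: 140627 / 7 = 20089.57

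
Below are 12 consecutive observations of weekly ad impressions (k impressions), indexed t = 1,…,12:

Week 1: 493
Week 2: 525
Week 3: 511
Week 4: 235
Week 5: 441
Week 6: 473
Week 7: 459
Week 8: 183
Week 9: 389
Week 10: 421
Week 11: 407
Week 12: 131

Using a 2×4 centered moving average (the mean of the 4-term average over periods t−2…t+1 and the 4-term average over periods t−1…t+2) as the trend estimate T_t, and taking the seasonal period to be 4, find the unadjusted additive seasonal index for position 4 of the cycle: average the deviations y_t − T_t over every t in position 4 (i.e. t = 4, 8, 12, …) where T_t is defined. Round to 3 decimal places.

-186.500

Season position 4 occurs at t = 4, 8 (where T_t is defined).
t=4: T_4 = 421.50000; y_4 − T_4 = 235 − 421.50000 = -186.50000
t=8: T_8 = 369.50000; y_8 − T_8 = 183 − 369.50000 = -186.50000
Mean deviation: (-186.50000 + -186.50000) / 2 = -186.500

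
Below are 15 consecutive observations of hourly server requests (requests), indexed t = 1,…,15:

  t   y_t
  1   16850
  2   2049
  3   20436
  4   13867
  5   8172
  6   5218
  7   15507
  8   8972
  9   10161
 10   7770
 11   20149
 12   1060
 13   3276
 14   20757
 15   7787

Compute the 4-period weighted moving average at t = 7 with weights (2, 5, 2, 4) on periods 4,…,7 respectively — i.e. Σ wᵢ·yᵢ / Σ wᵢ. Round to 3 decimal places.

Weighted sum: 2·13867 + 5·8172 + 2·5218 + 4·15507 = 27734 + 40860 + 10436 + 62028 = 141058
Weight total: 2 + 5 + 2 + 4 = 13
WMA = 141058 / 13 = 10850.615

10850.615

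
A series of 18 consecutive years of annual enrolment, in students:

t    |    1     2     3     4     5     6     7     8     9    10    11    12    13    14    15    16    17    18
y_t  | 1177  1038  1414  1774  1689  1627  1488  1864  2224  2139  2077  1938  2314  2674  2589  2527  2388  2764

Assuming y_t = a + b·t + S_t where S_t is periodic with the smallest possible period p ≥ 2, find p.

First differences y_{t+1} − y_t: -139, 376, 360, -85, -62, -139, 376, 360, -85, -62, -139, 376, …
The difference pattern repeats every 5 terms and not for any smaller step, so p = 5.

5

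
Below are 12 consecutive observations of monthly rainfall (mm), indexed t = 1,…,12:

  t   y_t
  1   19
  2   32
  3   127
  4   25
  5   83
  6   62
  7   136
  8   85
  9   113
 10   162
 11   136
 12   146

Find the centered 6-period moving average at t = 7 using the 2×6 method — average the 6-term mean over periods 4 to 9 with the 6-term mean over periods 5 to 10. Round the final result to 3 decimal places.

95.417

Sum over 4–9: 25 + 83 + 62 + 136 + 85 + 113 = 504
Sum over 5–10: 83 + 62 + 136 + 85 + 113 + 162 = 641
CMA at t=7 = (504 + 641) / (2·6) = 1145 / 12 = 95.417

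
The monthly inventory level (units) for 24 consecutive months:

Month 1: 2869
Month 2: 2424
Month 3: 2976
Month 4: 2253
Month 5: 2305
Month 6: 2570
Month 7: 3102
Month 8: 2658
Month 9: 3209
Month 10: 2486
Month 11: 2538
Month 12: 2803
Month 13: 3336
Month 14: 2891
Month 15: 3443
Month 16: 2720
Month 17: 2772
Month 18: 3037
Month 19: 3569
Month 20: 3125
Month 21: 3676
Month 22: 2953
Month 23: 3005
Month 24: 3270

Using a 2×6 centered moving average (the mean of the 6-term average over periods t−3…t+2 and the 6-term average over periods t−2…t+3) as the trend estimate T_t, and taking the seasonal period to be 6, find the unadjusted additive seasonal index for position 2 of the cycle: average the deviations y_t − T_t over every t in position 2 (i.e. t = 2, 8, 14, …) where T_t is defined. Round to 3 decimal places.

Season position 2 occurs at t = 8, 14, 20 (where T_t is defined).
t=8: T_8 = 2741.08333; y_8 − T_8 = 2658 − 2741.08333 = -83.08333
t=14: T_14 = 2974.66667; y_14 − T_14 = 2891 − 2974.66667 = -83.66667
t=20: T_20 = 3208.08333; y_20 − T_20 = 3125 − 3208.08333 = -83.08333
Mean deviation: (-83.08333 + -83.66667 + -83.08333) / 3 = -83.278

-83.278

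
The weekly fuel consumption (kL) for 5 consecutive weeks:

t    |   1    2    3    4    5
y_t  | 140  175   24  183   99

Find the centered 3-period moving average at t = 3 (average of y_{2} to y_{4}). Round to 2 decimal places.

127.33

Sum of periods 2–4: 175 + 24 + 183 = 382
Divide by 3: 382 / 3 = 127.33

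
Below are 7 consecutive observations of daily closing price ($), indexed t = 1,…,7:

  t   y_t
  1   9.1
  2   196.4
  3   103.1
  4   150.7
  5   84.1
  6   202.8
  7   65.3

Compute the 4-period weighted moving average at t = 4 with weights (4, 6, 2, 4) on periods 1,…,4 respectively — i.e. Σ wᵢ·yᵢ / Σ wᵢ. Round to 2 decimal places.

126.49

Weighted sum: 4·9.1 + 6·196.4 + 2·103.1 + 4·150.7 = 36.4 + 1178.4 + 206.2 + 602.8 = 2023.8
Weight total: 4 + 6 + 2 + 4 = 16
WMA = 2023.8 / 16 = 126.49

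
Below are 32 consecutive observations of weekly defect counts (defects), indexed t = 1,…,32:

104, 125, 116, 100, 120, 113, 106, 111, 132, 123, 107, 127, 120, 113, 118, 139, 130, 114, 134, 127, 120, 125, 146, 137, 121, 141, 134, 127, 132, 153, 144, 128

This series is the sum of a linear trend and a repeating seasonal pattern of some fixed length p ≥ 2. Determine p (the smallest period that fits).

7

First differences y_{t+1} − y_t: 21, -9, -16, 20, -7, -7, 5, 21, -9, -16, 20, -7, -7, 5, 21, -9, …
The difference pattern repeats every 7 terms and not for any smaller step, so p = 7.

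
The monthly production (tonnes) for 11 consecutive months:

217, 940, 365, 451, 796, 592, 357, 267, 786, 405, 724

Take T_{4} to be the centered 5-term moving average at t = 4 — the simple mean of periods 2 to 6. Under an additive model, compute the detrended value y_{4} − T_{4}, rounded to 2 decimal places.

-177.80

Trend T_4 = (940 + 365 + 451 + 796 + 592) / 5 = 3144/5 = 628.8000
Detrended value: 451 − 628.8000 = -177.80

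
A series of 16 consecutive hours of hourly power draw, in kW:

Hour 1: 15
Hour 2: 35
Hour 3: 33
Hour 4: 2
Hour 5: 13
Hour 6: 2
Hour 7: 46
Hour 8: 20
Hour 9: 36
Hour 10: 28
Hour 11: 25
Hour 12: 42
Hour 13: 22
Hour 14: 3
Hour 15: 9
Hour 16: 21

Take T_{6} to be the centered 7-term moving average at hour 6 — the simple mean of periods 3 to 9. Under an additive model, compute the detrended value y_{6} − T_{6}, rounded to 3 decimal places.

-19.714

Trend T_6 = (33 + 2 + 13 + 2 + 46 + 20 + 36) / 7 = 152/7 = 21.71429
Detrended value: 2 − 21.71429 = -19.714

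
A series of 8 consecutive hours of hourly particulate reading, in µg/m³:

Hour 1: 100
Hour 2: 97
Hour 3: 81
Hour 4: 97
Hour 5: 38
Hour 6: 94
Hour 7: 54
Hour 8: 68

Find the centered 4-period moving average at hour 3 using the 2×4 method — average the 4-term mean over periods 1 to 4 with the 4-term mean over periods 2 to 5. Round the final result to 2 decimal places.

Sum over 1–4: 100 + 97 + 81 + 97 = 375
Sum over 2–5: 97 + 81 + 97 + 38 = 313
CMA at t=3 = (375 + 313) / (2·4) = 688 / 8 = 86.00

86.00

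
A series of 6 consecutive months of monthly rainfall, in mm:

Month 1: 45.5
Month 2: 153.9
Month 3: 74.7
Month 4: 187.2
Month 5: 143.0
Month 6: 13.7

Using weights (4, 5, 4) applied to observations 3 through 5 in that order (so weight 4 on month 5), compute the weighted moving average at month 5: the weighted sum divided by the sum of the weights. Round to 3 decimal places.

Weighted sum: 4·74.7 + 5·187.2 + 4·143.0 = 298.8 + 936.0 + 572.0 = 1806.8
Weight total: 4 + 5 + 4 = 13
WMA = 1806.8 / 13 = 138.985

138.985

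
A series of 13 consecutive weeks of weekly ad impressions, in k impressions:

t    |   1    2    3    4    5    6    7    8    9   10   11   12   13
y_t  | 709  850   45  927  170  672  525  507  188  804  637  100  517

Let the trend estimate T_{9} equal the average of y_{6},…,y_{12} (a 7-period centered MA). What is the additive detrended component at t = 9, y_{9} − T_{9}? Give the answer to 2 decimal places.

Trend T_9 = (672 + 525 + 507 + 188 + 804 + 637 + 100) / 7 = 3433/7 = 490.4286
Detrended value: 188 − 490.4286 = -302.43

-302.43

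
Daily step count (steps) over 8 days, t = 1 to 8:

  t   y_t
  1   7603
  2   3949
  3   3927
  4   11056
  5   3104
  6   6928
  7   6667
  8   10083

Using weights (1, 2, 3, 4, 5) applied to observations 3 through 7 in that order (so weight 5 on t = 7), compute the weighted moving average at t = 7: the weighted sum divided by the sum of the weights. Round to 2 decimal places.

6426.53

Weighted sum: 1·3927 + 2·11056 + 3·3104 + 4·6928 + 5·6667 = 3927 + 22112 + 9312 + 27712 + 33335 = 96398
Weight total: 1 + 2 + 3 + 4 + 5 = 15
WMA = 96398 / 15 = 6426.53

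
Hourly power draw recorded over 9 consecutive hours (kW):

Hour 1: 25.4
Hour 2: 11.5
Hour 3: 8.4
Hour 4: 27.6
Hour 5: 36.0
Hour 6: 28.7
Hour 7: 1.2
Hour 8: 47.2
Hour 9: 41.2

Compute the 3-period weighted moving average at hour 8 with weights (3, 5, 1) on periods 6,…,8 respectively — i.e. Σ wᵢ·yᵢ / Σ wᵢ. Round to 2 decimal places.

Weighted sum: 3·28.7 + 5·1.2 + 1·47.2 = 86.1 + 6.0 + 47.2 = 139.3
Weight total: 3 + 5 + 1 = 9
WMA = 139.3 / 9 = 15.48

15.48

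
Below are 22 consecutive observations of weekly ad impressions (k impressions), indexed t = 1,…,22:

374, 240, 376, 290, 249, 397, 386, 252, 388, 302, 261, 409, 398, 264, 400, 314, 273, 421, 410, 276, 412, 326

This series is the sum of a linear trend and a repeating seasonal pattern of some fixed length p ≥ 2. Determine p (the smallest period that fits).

First differences y_{t+1} − y_t: -134, 136, -86, -41, 148, -11, -134, 136, -86, -41, 148, -11, -134, 136, …
The difference pattern repeats every 6 terms and not for any smaller step, so p = 6.

6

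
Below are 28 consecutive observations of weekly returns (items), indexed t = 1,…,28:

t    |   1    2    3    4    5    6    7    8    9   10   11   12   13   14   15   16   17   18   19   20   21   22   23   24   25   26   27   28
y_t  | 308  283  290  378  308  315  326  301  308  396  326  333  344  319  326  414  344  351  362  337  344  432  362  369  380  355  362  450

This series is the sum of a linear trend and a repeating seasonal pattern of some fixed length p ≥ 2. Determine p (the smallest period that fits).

First differences y_{t+1} − y_t: -25, 7, 88, -70, 7, 11, -25, 7, 88, -70, 7, 11, -25, 7, …
The difference pattern repeats every 6 terms and not for any smaller step, so p = 6.

6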